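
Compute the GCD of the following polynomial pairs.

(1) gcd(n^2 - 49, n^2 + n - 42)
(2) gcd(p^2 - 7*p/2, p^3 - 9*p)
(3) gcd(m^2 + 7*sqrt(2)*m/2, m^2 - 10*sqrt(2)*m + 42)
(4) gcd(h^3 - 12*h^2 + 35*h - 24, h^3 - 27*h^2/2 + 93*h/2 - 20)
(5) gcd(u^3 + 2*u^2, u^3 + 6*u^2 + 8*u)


(1) = n + 7
(2) = p
(3) = gcd(m*(m + 7*sqrt(2)/2), (m - 7*sqrt(2))*(m - 3*sqrt(2))) = 1
(4) = gcd((h - 8)*(h - 3)*(h - 1), (h - 8)*(h - 5)*(h - 1/2)) = h - 8
(5) = u^2 + 2*u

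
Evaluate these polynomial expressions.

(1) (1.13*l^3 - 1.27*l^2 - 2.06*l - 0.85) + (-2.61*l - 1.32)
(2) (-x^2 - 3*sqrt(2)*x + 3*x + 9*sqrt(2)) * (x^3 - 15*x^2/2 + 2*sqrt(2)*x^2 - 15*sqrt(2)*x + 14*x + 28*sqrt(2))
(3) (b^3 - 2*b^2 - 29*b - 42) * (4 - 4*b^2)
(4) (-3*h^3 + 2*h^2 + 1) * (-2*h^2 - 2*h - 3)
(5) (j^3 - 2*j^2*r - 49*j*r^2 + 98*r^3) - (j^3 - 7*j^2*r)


(1) = 1.13*l^3 - 1.27*l^2 - 4.67*l - 2.17
(2) = -x^5 - 5*sqrt(2)*x^4 + 21*x^4/2 - 97*x^3/2 + 105*sqrt(2)*x^3/2 - 365*sqrt(2)*x^2/2 + 168*x^2 - 438*x + 210*sqrt(2)*x + 504
(3) = -4*b^5 + 8*b^4 + 120*b^3 + 160*b^2 - 116*b - 168
(4) = 6*h^5 + 2*h^4 + 5*h^3 - 8*h^2 - 2*h - 3
(5) = 5*j^2*r - 49*j*r^2 + 98*r^3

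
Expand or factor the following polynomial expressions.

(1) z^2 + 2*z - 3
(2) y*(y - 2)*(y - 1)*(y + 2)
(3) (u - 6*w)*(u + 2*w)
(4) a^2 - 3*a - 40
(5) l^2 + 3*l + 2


(1) = (z - 1)*(z + 3)
(2) = y^4 - y^3 - 4*y^2 + 4*y
(3) = u^2 - 4*u*w - 12*w^2
(4) = (a - 8)*(a + 5)
(5) = (l + 1)*(l + 2)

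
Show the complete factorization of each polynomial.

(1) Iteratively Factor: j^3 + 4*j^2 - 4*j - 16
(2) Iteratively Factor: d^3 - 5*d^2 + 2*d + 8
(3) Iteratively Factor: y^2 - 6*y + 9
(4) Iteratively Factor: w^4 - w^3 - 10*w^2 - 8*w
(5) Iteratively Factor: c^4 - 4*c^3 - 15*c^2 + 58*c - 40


(1) = (j + 2)*(j^2 + 2*j - 8) = (j - 2)*(j + 2)*(j + 4)
(2) = (d - 2)*(d^2 - 3*d - 4) = (d - 2)*(d + 1)*(d - 4)
(3) = (y - 3)*(y - 3)
(4) = (w + 2)*(w^3 - 3*w^2 - 4*w) = w*(w + 2)*(w^2 - 3*w - 4) = w*(w - 4)*(w + 2)*(w + 1)
(5) = (c + 4)*(c^3 - 8*c^2 + 17*c - 10) = (c - 1)*(c + 4)*(c^2 - 7*c + 10) = (c - 2)*(c - 1)*(c + 4)*(c - 5)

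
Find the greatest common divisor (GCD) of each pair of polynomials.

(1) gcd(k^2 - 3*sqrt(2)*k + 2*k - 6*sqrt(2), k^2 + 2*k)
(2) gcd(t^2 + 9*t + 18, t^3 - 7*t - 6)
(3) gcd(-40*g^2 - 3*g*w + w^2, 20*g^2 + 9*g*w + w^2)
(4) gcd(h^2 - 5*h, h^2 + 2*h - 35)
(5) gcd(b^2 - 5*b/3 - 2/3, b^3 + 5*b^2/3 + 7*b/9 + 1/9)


(1) = gcd((k + 2)*(k - 3*sqrt(2)), k*(k + 2)) = k + 2
(2) = 1
(3) = 5*g + w
(4) = h - 5
(5) = b + 1/3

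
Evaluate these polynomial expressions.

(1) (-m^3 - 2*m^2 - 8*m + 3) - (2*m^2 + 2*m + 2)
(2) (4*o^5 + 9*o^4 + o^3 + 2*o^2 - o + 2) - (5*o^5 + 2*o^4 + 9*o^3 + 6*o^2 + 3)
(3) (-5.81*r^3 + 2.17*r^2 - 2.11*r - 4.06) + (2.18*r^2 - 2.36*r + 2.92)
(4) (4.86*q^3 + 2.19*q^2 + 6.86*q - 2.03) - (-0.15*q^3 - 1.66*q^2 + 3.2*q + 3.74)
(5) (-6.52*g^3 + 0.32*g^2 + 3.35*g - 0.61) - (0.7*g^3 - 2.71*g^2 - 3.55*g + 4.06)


(1) = -m^3 - 4*m^2 - 10*m + 1
(2) = -o^5 + 7*o^4 - 8*o^3 - 4*o^2 - o - 1
(3) = -5.81*r^3 + 4.35*r^2 - 4.47*r - 1.14
(4) = 5.01*q^3 + 3.85*q^2 + 3.66*q - 5.77
(5) = -7.22*g^3 + 3.03*g^2 + 6.9*g - 4.67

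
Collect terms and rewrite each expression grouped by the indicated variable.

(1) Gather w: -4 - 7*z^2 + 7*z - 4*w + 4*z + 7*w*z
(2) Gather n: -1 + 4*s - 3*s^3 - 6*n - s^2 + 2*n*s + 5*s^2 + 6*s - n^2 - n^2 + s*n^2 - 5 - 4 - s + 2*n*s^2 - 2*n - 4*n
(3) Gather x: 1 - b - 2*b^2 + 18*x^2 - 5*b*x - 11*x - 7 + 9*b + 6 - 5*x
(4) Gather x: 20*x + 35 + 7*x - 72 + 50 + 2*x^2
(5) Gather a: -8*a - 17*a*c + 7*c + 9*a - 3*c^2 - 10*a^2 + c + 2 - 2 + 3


(1) = w*(7*z - 4) - 7*z^2 + 11*z - 4
(2) = n^2*(s - 2) + n*(2*s^2 + 2*s - 12) - 3*s^3 + 4*s^2 + 9*s - 10
(3) = -2*b^2 + 8*b + 18*x^2 + x*(-5*b - 16)
(4) = 2*x^2 + 27*x + 13
(5) = -10*a^2 + a*(1 - 17*c) - 3*c^2 + 8*c + 3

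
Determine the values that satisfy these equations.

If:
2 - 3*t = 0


Then:
t = 2/3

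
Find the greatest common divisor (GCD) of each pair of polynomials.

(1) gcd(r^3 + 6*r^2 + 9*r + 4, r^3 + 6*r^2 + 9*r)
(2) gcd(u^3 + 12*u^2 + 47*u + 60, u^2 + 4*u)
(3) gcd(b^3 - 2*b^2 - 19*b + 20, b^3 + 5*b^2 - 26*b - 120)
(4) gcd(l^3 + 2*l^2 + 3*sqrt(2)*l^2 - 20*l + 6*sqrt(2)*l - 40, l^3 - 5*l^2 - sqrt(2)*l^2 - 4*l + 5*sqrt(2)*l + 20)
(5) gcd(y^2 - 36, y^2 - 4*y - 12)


(1) = 1
(2) = u + 4
(3) = gcd((b - 5)*(b - 1)*(b + 4), (b - 5)*(b + 4)*(b + 6)) = b^2 - b - 20
(4) = l - 2*sqrt(2)
(5) = gcd((y - 6)*(y + 6), (y - 6)*(y + 2)) = y - 6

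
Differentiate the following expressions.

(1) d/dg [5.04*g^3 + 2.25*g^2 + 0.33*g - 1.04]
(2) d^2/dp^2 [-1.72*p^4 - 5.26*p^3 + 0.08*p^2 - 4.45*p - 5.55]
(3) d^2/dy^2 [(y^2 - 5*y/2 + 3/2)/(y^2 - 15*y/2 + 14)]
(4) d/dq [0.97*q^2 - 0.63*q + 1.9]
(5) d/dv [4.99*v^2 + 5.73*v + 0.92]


(1) = 15.12*g^2 + 4.5*g + 0.33
(2) = -20.64*p^2 - 31.56*p + 0.16
(3) = 10*(8*y^3 - 60*y^2 + 114*y - 5)/(8*y^6 - 180*y^5 + 1686*y^4 - 8415*y^3 + 23604*y^2 - 35280*y + 21952)
(4) = 1.94*q - 0.63
(5) = 9.98*v + 5.73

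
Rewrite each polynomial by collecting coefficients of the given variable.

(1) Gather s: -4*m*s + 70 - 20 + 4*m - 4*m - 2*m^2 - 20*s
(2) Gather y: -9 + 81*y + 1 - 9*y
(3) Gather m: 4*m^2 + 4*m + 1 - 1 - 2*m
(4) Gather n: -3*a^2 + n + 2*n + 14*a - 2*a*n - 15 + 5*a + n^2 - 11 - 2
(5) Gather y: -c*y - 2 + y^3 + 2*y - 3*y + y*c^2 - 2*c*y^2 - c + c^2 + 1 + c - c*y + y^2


(1) = -2*m^2 + s*(-4*m - 20) + 50
(2) = 72*y - 8
(3) = 4*m^2 + 2*m
(4) = -3*a^2 + 19*a + n^2 + n*(3 - 2*a) - 28
(5) = c^2 + y^3 + y^2*(1 - 2*c) + y*(c^2 - 2*c - 1) - 1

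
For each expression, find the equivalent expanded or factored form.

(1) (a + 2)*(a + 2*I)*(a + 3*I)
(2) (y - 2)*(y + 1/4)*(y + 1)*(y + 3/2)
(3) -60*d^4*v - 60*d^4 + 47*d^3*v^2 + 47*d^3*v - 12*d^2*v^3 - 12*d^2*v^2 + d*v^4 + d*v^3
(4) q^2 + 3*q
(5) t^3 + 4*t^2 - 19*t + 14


(1) = a^3 + 2*a^2 + 5*I*a^2 - 6*a + 10*I*a - 12
(2) = y^4 + 3*y^3/4 - 27*y^2/8 - 31*y/8 - 3/4
(3) = (-5*d + v)*(-4*d + v)*(-3*d + v)*(d*v + d)
(4) = q*(q + 3)
(5) = (t - 2)*(t - 1)*(t + 7)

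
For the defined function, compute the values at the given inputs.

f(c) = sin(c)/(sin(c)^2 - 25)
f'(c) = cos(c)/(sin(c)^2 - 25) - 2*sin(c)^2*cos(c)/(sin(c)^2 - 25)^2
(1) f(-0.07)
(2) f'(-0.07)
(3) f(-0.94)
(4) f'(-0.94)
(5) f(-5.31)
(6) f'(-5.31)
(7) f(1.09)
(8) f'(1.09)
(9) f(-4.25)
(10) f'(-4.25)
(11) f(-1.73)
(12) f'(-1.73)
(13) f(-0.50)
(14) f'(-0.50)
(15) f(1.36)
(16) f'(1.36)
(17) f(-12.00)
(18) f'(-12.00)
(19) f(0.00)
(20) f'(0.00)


(1) = 0.00
(2) = -0.04
(3) = 0.03
(4) = -0.03
(5) = -0.03
(6) = -0.02
(7) = -0.04
(8) = -0.02
(9) = -0.04
(10) = 0.02
(11) = 0.04
(12) = 0.01
(13) = 0.02
(14) = -0.04
(15) = -0.04
(16) = -0.01
(17) = -0.02
(18) = -0.03
(19) = 0.00
(20) = -0.04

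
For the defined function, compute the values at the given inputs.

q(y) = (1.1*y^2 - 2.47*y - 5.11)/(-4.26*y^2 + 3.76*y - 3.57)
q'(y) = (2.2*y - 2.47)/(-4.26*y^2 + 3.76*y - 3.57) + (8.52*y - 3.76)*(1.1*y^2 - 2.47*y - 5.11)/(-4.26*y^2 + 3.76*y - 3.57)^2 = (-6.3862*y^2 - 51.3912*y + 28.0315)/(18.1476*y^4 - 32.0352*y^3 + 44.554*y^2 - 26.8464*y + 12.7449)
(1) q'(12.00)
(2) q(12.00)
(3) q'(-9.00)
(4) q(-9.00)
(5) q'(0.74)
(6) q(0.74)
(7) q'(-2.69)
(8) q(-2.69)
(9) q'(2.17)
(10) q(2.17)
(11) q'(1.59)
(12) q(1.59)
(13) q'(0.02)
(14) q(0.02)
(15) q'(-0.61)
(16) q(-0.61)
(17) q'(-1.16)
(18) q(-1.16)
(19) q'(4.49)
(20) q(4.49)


(1) = -0.00
(2) = -0.22
(3) = -0.00
(4) = -0.28
(5) = -1.39
(6) = 2.03
(7) = 0.06
(8) = -0.21
(9) = -0.47
(10) = 0.34
(11) = -1.00
(12) = 0.75
(13) = 2.21
(14) = 1.48
(15) = 1.03
(16) = 0.43
(17) = 0.42
(18) = 0.06
(19) = -0.06
(20) = -0.08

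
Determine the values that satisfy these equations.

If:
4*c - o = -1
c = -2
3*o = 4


Then:
No Solution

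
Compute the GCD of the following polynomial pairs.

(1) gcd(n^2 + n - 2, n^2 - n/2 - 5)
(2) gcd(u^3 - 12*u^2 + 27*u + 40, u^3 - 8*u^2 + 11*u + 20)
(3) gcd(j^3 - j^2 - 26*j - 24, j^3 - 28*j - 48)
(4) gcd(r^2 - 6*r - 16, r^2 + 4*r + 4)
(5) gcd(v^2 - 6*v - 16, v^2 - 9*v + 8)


(1) = gcd((n - 1)*(n + 2), (n - 5/2)*(n + 2)) = n + 2
(2) = u^2 - 4*u - 5
(3) = gcd((j - 6)*(j + 1)*(j + 4), (j - 6)*(j + 2)*(j + 4)) = j^2 - 2*j - 24
(4) = gcd((r - 8)*(r + 2), (r + 2)^2) = r + 2
(5) = gcd((v - 8)*(v + 2), (v - 8)*(v - 1)) = v - 8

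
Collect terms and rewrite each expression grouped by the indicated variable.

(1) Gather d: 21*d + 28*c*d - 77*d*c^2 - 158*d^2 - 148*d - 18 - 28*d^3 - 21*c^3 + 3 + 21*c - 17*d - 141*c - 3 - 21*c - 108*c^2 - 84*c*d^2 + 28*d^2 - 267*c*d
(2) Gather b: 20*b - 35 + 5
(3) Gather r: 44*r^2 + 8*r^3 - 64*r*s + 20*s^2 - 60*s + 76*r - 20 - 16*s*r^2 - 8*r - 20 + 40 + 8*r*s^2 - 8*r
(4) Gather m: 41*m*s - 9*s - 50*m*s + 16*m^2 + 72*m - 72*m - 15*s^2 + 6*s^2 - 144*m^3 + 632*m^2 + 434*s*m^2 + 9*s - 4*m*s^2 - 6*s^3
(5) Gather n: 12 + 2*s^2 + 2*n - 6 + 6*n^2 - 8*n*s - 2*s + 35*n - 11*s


(1) = -21*c^3 - 108*c^2 - 141*c - 28*d^3 + d^2*(-84*c - 130) + d*(-77*c^2 - 239*c - 144) - 18
(2) = 20*b - 30
(3) = 8*r^3 + r^2*(44 - 16*s) + r*(8*s^2 - 64*s + 60) + 20*s^2 - 60*s
(4) = -144*m^3 + m^2*(434*s + 648) + m*(-4*s^2 - 9*s) - 6*s^3 - 9*s^2
(5) = 6*n^2 + n*(37 - 8*s) + 2*s^2 - 13*s + 6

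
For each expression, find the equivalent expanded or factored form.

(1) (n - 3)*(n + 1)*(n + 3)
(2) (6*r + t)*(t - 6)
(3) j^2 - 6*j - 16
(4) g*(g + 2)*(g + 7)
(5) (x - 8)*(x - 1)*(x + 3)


(1) = n^3 + n^2 - 9*n - 9
(2) = 6*r*t - 36*r + t^2 - 6*t
(3) = (j - 8)*(j + 2)
(4) = g^3 + 9*g^2 + 14*g
(5) = x^3 - 6*x^2 - 19*x + 24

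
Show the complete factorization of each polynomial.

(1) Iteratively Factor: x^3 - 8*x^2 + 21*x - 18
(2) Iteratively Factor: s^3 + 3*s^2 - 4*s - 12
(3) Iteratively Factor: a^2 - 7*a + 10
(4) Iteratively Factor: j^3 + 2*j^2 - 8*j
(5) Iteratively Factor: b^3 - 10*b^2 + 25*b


(1) = (x - 3)*(x^2 - 5*x + 6) = (x - 3)^2*(x - 2)
(2) = (s + 3)*(s^2 - 4) = (s + 2)*(s + 3)*(s - 2)
(3) = (a - 5)*(a - 2)
(4) = (j - 2)*(j^2 + 4*j) = (j - 2)*(j + 4)*(j)
(5) = (b - 5)*(b^2 - 5*b) = (b - 5)^2*(b)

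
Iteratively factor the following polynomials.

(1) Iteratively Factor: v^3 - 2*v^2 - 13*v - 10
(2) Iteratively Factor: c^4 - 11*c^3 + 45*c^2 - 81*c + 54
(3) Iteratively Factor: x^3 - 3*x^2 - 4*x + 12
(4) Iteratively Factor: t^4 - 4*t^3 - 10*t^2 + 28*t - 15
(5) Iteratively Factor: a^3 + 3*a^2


(1) = (v + 2)*(v^2 - 4*v - 5) = (v - 5)*(v + 2)*(v + 1)
(2) = (c - 2)*(c^3 - 9*c^2 + 27*c - 27) = (c - 3)*(c - 2)*(c^2 - 6*c + 9) = (c - 3)^2*(c - 2)*(c - 3)
(3) = (x - 3)*(x^2 - 4) = (x - 3)*(x + 2)*(x - 2)
(4) = (t - 1)*(t^3 - 3*t^2 - 13*t + 15) = (t - 1)*(t + 3)*(t^2 - 6*t + 5) = (t - 5)*(t - 1)*(t + 3)*(t - 1)
(5) = (a + 3)*(a^2) = a*(a + 3)*(a)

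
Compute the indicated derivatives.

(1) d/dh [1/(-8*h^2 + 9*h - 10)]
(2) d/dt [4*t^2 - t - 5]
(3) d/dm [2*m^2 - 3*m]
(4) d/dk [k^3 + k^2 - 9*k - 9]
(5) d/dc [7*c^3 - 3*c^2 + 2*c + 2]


(1) = (16*h - 9)/(8*h^2 - 9*h + 10)^2
(2) = 8*t - 1
(3) = 4*m - 3
(4) = 3*k^2 + 2*k - 9
(5) = 21*c^2 - 6*c + 2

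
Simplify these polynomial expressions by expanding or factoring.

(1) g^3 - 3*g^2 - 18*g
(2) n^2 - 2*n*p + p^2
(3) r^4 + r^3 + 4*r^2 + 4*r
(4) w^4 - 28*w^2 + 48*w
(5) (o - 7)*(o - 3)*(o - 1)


(1) = g*(g - 6)*(g + 3)
(2) = (-n + p)^2
(3) = r*(r + 1)*(r - 2*I)*(r + 2*I)
(4) = w*(w - 4)*(w - 2)*(w + 6)
(5) = o^3 - 11*o^2 + 31*o - 21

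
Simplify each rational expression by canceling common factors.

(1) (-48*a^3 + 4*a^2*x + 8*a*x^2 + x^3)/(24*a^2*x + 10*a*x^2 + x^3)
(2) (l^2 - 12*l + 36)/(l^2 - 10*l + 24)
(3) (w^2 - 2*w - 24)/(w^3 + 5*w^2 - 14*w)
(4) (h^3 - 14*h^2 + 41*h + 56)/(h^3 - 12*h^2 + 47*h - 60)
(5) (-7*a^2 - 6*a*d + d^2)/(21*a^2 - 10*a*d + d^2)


(1) = (-2*a + x)/x
(2) = (l - 6)/(l - 4)
(3) = (w^2 - 2*w - 24)/(w^3 + 5*w^2 - 14*w)
(4) = (h^3 - 14*h^2 + 41*h + 56)/(h^3 - 12*h^2 + 47*h - 60)
(5) = (-a - d)/(3*a - d)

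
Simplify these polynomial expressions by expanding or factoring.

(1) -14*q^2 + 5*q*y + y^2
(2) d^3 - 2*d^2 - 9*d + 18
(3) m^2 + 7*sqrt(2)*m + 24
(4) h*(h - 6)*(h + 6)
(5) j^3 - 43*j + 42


(1) = (-2*q + y)*(7*q + y)
(2) = (d - 3)*(d - 2)*(d + 3)
(3) = (m + 3*sqrt(2))*(m + 4*sqrt(2))
(4) = h^3 - 36*h
(5) = (j - 6)*(j - 1)*(j + 7)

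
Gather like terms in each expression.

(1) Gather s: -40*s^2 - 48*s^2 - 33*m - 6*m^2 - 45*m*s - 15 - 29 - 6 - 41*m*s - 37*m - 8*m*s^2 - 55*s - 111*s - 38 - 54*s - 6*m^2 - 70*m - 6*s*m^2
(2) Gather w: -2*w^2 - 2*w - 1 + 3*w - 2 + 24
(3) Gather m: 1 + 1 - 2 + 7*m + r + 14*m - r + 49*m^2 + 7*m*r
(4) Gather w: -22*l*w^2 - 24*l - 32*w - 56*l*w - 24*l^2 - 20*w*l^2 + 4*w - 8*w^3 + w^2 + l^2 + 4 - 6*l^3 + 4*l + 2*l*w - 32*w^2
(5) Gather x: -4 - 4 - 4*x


(1) = -12*m^2 - 140*m + s^2*(-8*m - 88) + s*(-6*m^2 - 86*m - 220) - 88
(2) = -2*w^2 + w + 21
(3) = 49*m^2 + m*(7*r + 21)
(4) = -6*l^3 - 23*l^2 - 20*l - 8*w^3 + w^2*(-22*l - 31) + w*(-20*l^2 - 54*l - 28) + 4
(5) = -4*x - 8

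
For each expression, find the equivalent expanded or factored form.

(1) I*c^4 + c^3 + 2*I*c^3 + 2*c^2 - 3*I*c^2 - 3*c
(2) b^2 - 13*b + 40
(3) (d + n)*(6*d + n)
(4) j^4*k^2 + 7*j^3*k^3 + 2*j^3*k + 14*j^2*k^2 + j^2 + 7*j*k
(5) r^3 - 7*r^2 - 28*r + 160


(1) = c*(c + 3)*(c - I)*(I*c - I)
(2) = (b - 8)*(b - 5)
(3) = 6*d^2 + 7*d*n + n^2
(4) = j*(j + 7*k)*(j*k + 1)^2
(5) = (r - 8)*(r - 4)*(r + 5)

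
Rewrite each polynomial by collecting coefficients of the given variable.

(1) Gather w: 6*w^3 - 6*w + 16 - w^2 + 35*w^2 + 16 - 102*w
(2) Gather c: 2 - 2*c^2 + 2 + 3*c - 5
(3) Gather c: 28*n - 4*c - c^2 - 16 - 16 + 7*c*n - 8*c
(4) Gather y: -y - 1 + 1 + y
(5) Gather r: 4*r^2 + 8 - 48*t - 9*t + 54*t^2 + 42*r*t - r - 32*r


(1) = 6*w^3 + 34*w^2 - 108*w + 32
(2) = -2*c^2 + 3*c - 1
(3) = -c^2 + c*(7*n - 12) + 28*n - 32
(4) = 0
(5) = 4*r^2 + r*(42*t - 33) + 54*t^2 - 57*t + 8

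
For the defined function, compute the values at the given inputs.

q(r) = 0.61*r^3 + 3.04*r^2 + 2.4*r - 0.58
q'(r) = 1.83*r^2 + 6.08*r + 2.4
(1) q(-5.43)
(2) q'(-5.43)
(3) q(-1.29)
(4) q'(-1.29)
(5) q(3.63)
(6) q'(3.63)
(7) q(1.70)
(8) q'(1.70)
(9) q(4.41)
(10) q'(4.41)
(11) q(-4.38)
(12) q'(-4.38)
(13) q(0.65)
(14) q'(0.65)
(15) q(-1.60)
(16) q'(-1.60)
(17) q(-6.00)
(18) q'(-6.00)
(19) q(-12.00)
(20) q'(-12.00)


(1) = -21.64
(2) = 23.34
(3) = 0.07
(4) = -2.40
(5) = 77.37
(6) = 48.58
(7) = 15.28
(8) = 18.02
(9) = 121.44
(10) = 64.80
(11) = -4.03
(12) = 10.88
(13) = 2.43
(14) = 7.13
(15) = 0.86
(16) = -2.64
(17) = -37.30
(18) = 31.80
(19) = -645.70
(20) = 192.96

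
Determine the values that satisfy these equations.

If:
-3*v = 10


Then:
v = -10/3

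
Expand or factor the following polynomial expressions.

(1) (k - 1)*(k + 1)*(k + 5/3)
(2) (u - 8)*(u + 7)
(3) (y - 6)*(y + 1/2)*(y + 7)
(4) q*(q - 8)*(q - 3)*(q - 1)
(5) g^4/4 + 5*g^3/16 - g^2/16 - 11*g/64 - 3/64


(1) = k^3 + 5*k^2/3 - k - 5/3
(2) = u^2 - u - 56
(3) = y^3 + 3*y^2/2 - 83*y/2 - 21
(4) = q^4 - 12*q^3 + 35*q^2 - 24*q
(5) = (g/4 + 1/4)*(g - 3/4)*(g + 1/2)^2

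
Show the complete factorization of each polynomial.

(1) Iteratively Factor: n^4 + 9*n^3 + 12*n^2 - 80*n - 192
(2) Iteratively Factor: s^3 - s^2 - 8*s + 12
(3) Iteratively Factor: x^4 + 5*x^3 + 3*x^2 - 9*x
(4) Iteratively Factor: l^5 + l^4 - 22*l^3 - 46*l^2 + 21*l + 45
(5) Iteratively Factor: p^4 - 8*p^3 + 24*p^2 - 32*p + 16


(1) = (n + 4)*(n^3 + 5*n^2 - 8*n - 48) = (n + 4)^2*(n^2 + n - 12) = (n + 4)^3*(n - 3)
(2) = (s - 2)*(s^2 + s - 6) = (s - 2)^2*(s + 3)
(3) = (x + 3)*(x^3 + 2*x^2 - 3*x) = (x + 3)^2*(x^2 - x) = x*(x + 3)^2*(x - 1)
(4) = (l - 1)*(l^4 + 2*l^3 - 20*l^2 - 66*l - 45) = (l - 5)*(l - 1)*(l^3 + 7*l^2 + 15*l + 9) = (l - 5)*(l - 1)*(l + 3)*(l^2 + 4*l + 3) = (l - 5)*(l - 1)*(l + 1)*(l + 3)*(l + 3)
(5) = (p - 2)*(p^3 - 6*p^2 + 12*p - 8) = (p - 2)^2*(p^2 - 4*p + 4) = (p - 2)^3*(p - 2)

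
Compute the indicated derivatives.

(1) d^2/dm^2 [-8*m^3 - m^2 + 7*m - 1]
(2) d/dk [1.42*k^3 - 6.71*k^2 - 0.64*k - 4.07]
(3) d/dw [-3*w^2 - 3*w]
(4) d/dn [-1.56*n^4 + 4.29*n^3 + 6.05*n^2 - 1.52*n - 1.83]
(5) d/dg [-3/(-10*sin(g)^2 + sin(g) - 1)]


(1) = -48*m - 2
(2) = 4.26*k^2 - 13.42*k - 0.64
(3) = -6*w - 3
(4) = -6.24*n^3 + 12.87*n^2 + 12.1*n - 1.52
(5) = 3*(1 - 20*sin(g))*cos(g)/(10*sin(g)^2 - sin(g) + 1)^2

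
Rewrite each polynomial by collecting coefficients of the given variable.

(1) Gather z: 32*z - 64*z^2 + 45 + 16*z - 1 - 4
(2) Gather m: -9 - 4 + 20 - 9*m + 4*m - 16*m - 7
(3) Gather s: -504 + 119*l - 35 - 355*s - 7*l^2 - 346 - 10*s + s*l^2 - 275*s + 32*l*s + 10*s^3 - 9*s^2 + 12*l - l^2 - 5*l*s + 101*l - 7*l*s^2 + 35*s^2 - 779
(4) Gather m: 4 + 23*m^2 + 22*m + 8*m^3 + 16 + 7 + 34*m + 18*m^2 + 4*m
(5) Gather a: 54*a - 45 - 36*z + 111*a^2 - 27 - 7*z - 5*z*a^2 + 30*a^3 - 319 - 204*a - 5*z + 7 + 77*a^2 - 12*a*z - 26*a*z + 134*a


(1) = -64*z^2 + 48*z + 40
(2) = -21*m
(3) = -8*l^2 + 232*l + 10*s^3 + s^2*(26 - 7*l) + s*(l^2 + 27*l - 640) - 1664
(4) = 8*m^3 + 41*m^2 + 60*m + 27
(5) = 30*a^3 + a^2*(188 - 5*z) + a*(-38*z - 16) - 48*z - 384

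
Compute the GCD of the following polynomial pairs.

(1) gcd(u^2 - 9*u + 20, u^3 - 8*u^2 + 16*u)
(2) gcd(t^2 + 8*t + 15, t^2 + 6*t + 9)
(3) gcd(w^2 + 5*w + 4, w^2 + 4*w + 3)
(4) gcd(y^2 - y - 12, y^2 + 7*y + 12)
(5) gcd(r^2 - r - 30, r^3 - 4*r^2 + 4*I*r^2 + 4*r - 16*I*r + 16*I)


(1) = gcd((u - 5)*(u - 4), u*(u - 4)^2) = u - 4
(2) = gcd((t + 3)*(t + 5), (t + 3)^2) = t + 3
(3) = w + 1
(4) = gcd((y - 4)*(y + 3), (y + 3)*(y + 4)) = y + 3
(5) = 1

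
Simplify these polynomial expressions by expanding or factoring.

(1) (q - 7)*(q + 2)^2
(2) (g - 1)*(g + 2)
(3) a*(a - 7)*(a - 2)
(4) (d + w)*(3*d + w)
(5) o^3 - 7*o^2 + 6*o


(1) = q^3 - 3*q^2 - 24*q - 28
(2) = g^2 + g - 2
(3) = a^3 - 9*a^2 + 14*a
(4) = 3*d^2 + 4*d*w + w^2
(5) = o*(o - 6)*(o - 1)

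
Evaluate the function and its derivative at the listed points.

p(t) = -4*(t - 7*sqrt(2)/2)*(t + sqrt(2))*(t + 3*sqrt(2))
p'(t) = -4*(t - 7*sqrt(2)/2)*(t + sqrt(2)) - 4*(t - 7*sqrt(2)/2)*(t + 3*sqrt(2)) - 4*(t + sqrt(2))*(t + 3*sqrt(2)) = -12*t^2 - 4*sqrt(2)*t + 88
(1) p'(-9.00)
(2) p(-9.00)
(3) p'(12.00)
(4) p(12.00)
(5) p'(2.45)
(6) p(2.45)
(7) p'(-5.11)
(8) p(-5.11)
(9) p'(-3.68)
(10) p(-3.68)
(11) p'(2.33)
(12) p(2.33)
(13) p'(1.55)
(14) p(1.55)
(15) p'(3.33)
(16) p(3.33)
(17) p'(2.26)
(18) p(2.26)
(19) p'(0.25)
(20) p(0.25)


(1) = -833.09
(2) = 2013.69
(3) = -1707.88
(4) = -6144.50
(5) = 2.11
(6) = 258.59
(7) = -196.44
(8) = 128.99
(9) = -53.69
(10) = -44.01
(11) = 9.67
(12) = 257.88
(13) = 50.40
(14) = 233.50
(15) = -63.90
(16) = 232.77
(17) = 13.92
(18) = 257.05
(19) = 85.84
(20) = 140.55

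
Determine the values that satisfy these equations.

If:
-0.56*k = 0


Then:
k = 0.00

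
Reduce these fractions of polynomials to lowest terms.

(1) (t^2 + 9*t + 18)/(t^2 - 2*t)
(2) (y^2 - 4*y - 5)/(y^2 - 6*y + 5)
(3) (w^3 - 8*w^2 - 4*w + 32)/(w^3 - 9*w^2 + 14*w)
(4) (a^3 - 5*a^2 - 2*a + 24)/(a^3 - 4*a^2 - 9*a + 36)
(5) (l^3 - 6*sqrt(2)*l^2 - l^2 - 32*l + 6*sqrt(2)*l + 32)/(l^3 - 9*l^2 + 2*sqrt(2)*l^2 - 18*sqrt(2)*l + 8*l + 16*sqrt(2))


(1) = (t^2 + 9*t + 18)/(t^2 - 2*t)
(2) = (y + 1)/(y - 1)
(3) = (w^2 - 6*w - 16)/(w^2 - 7*w)
(4) = (a + 2)/(a + 3)
(5) = (l - 8*sqrt(2))/(l - 8)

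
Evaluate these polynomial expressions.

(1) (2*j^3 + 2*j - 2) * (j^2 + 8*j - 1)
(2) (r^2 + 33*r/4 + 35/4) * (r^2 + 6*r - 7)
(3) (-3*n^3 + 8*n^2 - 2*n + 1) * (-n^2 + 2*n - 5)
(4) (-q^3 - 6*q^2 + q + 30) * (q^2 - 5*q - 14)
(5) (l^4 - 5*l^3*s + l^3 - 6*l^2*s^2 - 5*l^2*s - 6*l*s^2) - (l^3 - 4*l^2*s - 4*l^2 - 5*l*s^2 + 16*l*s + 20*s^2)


(1) = 2*j^5 + 16*j^4 + 14*j^2 - 18*j + 2
(2) = r^4 + 57*r^3/4 + 205*r^2/4 - 21*r/4 - 245/4
(3) = 3*n^5 - 14*n^4 + 33*n^3 - 45*n^2 + 12*n - 5
(4) = -q^5 - q^4 + 45*q^3 + 109*q^2 - 164*q - 420
(5) = l^4 - 5*l^3*s - 6*l^2*s^2 - l^2*s + 4*l^2 - l*s^2 - 16*l*s - 20*s^2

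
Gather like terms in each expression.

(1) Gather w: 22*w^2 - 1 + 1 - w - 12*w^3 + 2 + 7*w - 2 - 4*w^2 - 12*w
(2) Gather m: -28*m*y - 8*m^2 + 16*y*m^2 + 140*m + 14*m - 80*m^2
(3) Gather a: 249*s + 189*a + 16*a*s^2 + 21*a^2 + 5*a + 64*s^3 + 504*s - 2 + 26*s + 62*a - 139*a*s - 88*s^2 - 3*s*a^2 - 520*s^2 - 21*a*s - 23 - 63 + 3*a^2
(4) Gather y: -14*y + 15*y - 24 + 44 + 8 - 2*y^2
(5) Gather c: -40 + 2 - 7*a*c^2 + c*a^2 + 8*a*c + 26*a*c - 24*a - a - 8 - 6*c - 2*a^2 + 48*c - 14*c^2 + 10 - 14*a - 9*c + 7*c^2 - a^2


(1) = -12*w^3 + 18*w^2 - 6*w
(2) = m^2*(16*y - 88) + m*(154 - 28*y)
(3) = a^2*(24 - 3*s) + a*(16*s^2 - 160*s + 256) + 64*s^3 - 608*s^2 + 779*s - 88
(4) = -2*y^2 + y + 28
(5) = -3*a^2 - 39*a + c^2*(-7*a - 7) + c*(a^2 + 34*a + 33) - 36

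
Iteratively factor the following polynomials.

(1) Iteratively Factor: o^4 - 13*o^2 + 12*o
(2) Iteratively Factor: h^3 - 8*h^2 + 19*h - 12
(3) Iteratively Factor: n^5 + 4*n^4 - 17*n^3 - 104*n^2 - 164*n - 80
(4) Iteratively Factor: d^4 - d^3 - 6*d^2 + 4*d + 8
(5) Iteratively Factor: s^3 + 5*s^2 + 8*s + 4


(1) = (o + 4)*(o^3 - 4*o^2 + 3*o) = (o - 3)*(o + 4)*(o^2 - o) = o*(o - 3)*(o + 4)*(o - 1)
(2) = (h - 1)*(h^2 - 7*h + 12) = (h - 3)*(h - 1)*(h - 4)
(3) = (n - 5)*(n^4 + 9*n^3 + 28*n^2 + 36*n + 16) = (n - 5)*(n + 2)*(n^3 + 7*n^2 + 14*n + 8) = (n - 5)*(n + 2)*(n + 4)*(n^2 + 3*n + 2) = (n - 5)*(n + 2)^2*(n + 4)*(n + 1)
(4) = (d + 2)*(d^3 - 3*d^2 + 4) = (d - 2)*(d + 2)*(d^2 - d - 2) = (d - 2)^2*(d + 2)*(d + 1)
(5) = (s + 2)*(s^2 + 3*s + 2) = (s + 1)*(s + 2)*(s + 2)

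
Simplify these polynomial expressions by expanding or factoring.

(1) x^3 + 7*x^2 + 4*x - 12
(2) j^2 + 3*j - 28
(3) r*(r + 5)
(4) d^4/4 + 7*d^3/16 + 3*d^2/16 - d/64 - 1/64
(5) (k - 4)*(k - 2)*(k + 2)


(1) = (x - 1)*(x + 2)*(x + 6)
(2) = (j - 4)*(j + 7)
(3) = r^2 + 5*r
(4) = (d/4 + 1/4)*(d - 1/4)*(d + 1/2)^2
(5) = k^3 - 4*k^2 - 4*k + 16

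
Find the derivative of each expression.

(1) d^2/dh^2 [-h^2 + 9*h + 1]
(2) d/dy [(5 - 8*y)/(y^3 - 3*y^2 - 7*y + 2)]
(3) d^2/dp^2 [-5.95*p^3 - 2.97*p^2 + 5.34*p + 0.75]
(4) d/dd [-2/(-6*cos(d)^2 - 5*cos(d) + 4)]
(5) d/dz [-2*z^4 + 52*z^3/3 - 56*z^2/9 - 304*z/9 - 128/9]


(1) = -2
(2) = (16*y^3 - 39*y^2 + 30*y + 19)/(y^6 - 6*y^5 - 5*y^4 + 46*y^3 + 37*y^2 - 28*y + 4)
(3) = -35.7*p - 5.94
(4) = 2*(12*cos(d) + 5)*sin(d)/(6*cos(d)^2 + 5*cos(d) - 4)^2
(5) = -8*z^3 + 52*z^2 - 112*z/9 - 304/9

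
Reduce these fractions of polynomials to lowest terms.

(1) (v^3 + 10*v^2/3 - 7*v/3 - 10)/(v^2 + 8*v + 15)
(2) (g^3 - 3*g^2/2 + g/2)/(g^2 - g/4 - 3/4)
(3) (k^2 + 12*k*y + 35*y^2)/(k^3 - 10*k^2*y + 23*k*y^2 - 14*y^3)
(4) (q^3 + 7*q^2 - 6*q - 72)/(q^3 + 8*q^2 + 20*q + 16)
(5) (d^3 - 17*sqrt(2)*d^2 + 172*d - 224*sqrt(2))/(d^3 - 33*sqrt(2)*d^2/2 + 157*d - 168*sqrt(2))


(1) = (3*v^2 + v - 10)/(3*v + 15)
(2) = (4*g^2 - 2*g)/(4*g + 3)
(3) = (-k^2 - 12*k*y - 35*y^2)/(-k^3 + 10*k^2*y - 23*k*y^2 + 14*y^3)
(4) = (q^2 + 3*q - 18)/(q^2 + 4*q + 4)
(5) = (2*d - 4*sqrt(2))/(2*d - 3*sqrt(2))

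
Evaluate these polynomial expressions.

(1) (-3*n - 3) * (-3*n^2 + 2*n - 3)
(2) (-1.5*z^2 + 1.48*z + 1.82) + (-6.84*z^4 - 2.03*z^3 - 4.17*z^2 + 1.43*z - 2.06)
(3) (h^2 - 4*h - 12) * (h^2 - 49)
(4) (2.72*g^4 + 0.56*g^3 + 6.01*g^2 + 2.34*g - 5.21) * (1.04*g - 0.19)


(1) = 9*n^3 + 3*n^2 + 3*n + 9
(2) = -6.84*z^4 - 2.03*z^3 - 5.67*z^2 + 2.91*z - 0.24
(3) = h^4 - 4*h^3 - 61*h^2 + 196*h + 588
(4) = 2.8288*g^5 + 0.0656*g^4 + 6.144*g^3 + 1.2917*g^2 - 5.863*g + 0.9899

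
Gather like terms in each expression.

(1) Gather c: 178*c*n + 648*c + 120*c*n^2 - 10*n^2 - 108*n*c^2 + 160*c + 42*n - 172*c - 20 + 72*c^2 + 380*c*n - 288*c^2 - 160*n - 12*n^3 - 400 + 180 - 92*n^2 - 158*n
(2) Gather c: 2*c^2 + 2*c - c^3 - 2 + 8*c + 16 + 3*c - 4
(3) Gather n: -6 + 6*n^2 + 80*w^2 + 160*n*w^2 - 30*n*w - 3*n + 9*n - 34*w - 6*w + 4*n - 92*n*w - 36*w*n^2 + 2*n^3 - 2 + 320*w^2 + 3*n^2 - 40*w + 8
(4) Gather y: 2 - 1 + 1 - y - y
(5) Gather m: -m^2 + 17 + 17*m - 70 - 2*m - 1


(1) = c^2*(-108*n - 216) + c*(120*n^2 + 558*n + 636) - 12*n^3 - 102*n^2 - 276*n - 240
(2) = -c^3 + 2*c^2 + 13*c + 10
(3) = 2*n^3 + n^2*(9 - 36*w) + n*(160*w^2 - 122*w + 10) + 400*w^2 - 80*w
(4) = 2 - 2*y
(5) = -m^2 + 15*m - 54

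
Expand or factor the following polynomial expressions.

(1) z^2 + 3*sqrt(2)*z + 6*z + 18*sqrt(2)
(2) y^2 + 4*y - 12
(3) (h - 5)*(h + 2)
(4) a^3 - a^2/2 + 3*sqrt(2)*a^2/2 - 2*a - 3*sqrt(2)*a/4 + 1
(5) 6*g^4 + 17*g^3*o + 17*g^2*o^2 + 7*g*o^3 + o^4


(1) = (z + 6)*(z + 3*sqrt(2))
(2) = (y - 2)*(y + 6)
(3) = h^2 - 3*h - 10
(4) = (a - 1/2)*(a - sqrt(2)/2)*(a + 2*sqrt(2))
(5) = (g + o)^2*(2*g + o)*(3*g + o)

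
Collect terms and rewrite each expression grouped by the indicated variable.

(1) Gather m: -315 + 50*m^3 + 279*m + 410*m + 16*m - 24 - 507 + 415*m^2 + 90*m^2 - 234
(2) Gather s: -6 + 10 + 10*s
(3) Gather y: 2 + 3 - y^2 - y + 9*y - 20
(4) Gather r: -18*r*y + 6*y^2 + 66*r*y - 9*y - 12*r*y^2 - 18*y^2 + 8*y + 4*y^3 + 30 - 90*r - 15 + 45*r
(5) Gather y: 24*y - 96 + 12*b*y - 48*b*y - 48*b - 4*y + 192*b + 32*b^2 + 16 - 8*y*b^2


(1) = 50*m^3 + 505*m^2 + 705*m - 1080
(2) = 10*s + 4
(3) = -y^2 + 8*y - 15
(4) = r*(-12*y^2 + 48*y - 45) + 4*y^3 - 12*y^2 - y + 15
(5) = 32*b^2 + 144*b + y*(-8*b^2 - 36*b + 20) - 80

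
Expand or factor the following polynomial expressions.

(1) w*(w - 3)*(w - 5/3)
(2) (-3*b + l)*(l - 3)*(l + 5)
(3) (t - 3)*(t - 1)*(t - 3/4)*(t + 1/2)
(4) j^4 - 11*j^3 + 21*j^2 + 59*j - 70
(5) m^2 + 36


(1) = w^3 - 14*w^2/3 + 5*w
(2) = -3*b*l^2 - 6*b*l + 45*b + l^3 + 2*l^2 - 15*l
(3) = t^4 - 17*t^3/4 + 29*t^2/8 + 3*t/4 - 9/8
(4) = (j - 7)*(j - 5)*(j - 1)*(j + 2)
(5) = (m - 6*I)*(m + 6*I)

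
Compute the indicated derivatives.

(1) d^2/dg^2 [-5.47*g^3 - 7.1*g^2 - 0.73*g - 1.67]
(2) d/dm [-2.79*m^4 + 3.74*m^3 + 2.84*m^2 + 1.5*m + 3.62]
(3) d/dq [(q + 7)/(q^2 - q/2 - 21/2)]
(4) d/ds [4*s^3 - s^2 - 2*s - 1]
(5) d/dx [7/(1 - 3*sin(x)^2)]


(1) = -32.82*g - 14.2
(2) = -11.16*m^3 + 11.22*m^2 + 5.68*m + 1.5
(3) = 2*(2*q^2 - q - (q + 7)*(4*q - 1) - 21)/(-2*q^2 + q + 21)^2
(4) = 12*s^2 - 2*s - 2
(5) = 84*sin(2*x)/(1 - 3*cos(2*x))^2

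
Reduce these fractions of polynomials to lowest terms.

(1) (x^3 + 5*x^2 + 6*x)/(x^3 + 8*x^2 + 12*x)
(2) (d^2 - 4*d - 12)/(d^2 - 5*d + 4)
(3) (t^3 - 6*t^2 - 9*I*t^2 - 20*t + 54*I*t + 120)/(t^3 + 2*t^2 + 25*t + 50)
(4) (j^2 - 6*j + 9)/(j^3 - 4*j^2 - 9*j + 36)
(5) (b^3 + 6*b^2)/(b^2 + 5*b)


(1) = (x + 3)/(x + 6)
(2) = (d^2 - 4*d - 12)/(d^2 - 5*d + 4)
(3) = (t^2 + t*(-6 - 4*I) + 24*I)/(t^2 + t*(2 + 5*I) + 10*I)
(4) = (j - 3)/(j^2 - j - 12)
(5) = (b^2 + 6*b)/(b + 5)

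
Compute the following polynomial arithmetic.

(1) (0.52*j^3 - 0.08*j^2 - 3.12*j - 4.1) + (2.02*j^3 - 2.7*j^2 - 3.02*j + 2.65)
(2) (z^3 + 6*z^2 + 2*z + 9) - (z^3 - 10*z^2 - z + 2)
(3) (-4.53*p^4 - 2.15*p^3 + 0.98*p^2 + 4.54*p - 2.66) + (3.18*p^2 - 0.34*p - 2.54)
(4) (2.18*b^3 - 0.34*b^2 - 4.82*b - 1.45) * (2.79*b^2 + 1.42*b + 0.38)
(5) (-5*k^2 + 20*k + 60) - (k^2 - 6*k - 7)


(1) = 2.54*j^3 - 2.78*j^2 - 6.14*j - 1.45
(2) = 16*z^2 + 3*z + 7
(3) = -4.53*p^4 - 2.15*p^3 + 4.16*p^2 + 4.2*p - 5.2
(4) = 6.0822*b^5 + 2.147*b^4 - 13.1022*b^3 - 11.0191*b^2 - 3.8906*b - 0.551
(5) = -6*k^2 + 26*k + 67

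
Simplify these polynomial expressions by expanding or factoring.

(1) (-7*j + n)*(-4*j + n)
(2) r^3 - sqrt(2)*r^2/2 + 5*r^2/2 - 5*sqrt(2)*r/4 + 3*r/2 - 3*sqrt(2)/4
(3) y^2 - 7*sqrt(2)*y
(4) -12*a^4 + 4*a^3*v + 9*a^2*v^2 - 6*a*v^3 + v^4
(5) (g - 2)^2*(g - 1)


(1) = 28*j^2 - 11*j*n + n^2
(2) = (r + 1)*(r + 3/2)*(r - sqrt(2)/2)
(3) = y*(y - 7*sqrt(2))
(4) = (-3*a + v)*(-2*a + v)^2*(a + v)
(5) = g^3 - 5*g^2 + 8*g - 4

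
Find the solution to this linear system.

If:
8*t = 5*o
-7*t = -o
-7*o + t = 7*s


Then:
o = 0
s = 0
t = 0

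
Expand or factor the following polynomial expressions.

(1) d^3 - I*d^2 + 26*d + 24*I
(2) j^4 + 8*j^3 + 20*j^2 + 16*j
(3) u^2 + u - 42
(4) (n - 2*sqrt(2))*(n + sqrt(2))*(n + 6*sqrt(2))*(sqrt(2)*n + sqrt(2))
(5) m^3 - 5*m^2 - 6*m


(1) = (d - 6*I)*(d + I)*(d + 4*I)
(2) = j*(j + 2)^2*(j + 4)
(3) = (u - 6)*(u + 7)
(4) = sqrt(2)*n^4 + sqrt(2)*n^3 + 10*n^3 - 16*sqrt(2)*n^2 + 10*n^2 - 48*n - 16*sqrt(2)*n - 48
(5) = m*(m - 6)*(m + 1)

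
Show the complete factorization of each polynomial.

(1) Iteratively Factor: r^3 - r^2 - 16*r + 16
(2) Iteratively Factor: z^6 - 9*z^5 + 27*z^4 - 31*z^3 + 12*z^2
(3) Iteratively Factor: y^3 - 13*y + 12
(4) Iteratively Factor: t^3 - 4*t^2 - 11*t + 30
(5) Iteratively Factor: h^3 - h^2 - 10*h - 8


(1) = (r + 4)*(r^2 - 5*r + 4) = (r - 1)*(r + 4)*(r - 4)
(2) = (z - 4)*(z^5 - 5*z^4 + 7*z^3 - 3*z^2) = z*(z - 4)*(z^4 - 5*z^3 + 7*z^2 - 3*z) = z^2*(z - 4)*(z^3 - 5*z^2 + 7*z - 3) = z^2*(z - 4)*(z - 3)*(z^2 - 2*z + 1) = z^2*(z - 4)*(z - 3)*(z - 1)*(z - 1)
(3) = (y - 3)*(y^2 + 3*y - 4) = (y - 3)*(y + 4)*(y - 1)
(4) = (t + 3)*(t^2 - 7*t + 10) = (t - 5)*(t + 3)*(t - 2)
(5) = (h + 2)*(h^2 - 3*h - 4) = (h - 4)*(h + 2)*(h + 1)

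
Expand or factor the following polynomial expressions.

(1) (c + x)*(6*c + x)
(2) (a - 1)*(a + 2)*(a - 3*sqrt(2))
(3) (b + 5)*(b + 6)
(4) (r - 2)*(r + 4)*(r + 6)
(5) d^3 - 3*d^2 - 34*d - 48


(1) = 6*c^2 + 7*c*x + x^2
(2) = a^3 - 3*sqrt(2)*a^2 + a^2 - 3*sqrt(2)*a - 2*a + 6*sqrt(2)
(3) = b^2 + 11*b + 30
(4) = r^3 + 8*r^2 + 4*r - 48
(5) = (d - 8)*(d + 2)*(d + 3)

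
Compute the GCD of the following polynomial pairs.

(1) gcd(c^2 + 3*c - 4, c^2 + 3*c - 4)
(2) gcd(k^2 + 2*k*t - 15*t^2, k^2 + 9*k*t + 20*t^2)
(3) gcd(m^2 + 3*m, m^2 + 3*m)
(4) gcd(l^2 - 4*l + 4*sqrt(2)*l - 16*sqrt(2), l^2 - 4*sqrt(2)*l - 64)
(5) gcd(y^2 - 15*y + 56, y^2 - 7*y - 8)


(1) = c^2 + 3*c - 4
(2) = gcd((k - 3*t)*(k + 5*t), (k + 4*t)*(k + 5*t)) = k + 5*t
(3) = m^2 + 3*m
(4) = l + 4*sqrt(2)
(5) = y - 8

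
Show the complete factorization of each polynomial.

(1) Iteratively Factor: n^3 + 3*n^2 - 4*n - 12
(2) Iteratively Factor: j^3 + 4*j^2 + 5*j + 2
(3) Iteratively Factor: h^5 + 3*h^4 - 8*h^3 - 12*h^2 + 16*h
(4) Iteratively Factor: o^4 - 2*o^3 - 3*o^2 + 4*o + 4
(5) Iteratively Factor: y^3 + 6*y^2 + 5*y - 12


(1) = (n + 3)*(n^2 - 4) = (n + 2)*(n + 3)*(n - 2)
(2) = (j + 1)*(j^2 + 3*j + 2) = (j + 1)*(j + 2)*(j + 1)
(3) = (h + 2)*(h^4 + h^3 - 10*h^2 + 8*h) = (h - 2)*(h + 2)*(h^3 + 3*h^2 - 4*h) = (h - 2)*(h - 1)*(h + 2)*(h^2 + 4*h) = h*(h - 2)*(h - 1)*(h + 2)*(h + 4)
(4) = (o + 1)*(o^3 - 3*o^2 + 4) = (o - 2)*(o + 1)*(o^2 - o - 2) = (o - 2)*(o + 1)^2*(o - 2)
(5) = (y + 4)*(y^2 + 2*y - 3) = (y + 3)*(y + 4)*(y - 1)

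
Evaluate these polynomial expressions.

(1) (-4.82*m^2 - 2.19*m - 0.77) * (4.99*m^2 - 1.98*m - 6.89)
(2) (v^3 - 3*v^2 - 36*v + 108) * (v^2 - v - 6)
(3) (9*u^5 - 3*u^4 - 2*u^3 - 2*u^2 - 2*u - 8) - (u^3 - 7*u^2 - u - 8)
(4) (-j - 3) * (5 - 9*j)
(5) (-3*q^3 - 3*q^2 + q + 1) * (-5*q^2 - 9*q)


(1) = -24.0518*m^4 - 1.3845*m^3 + 33.7037*m^2 + 16.6137*m + 5.3053
(2) = v^5 - 4*v^4 - 39*v^3 + 162*v^2 + 108*v - 648
(3) = 9*u^5 - 3*u^4 - 3*u^3 + 5*u^2 - u
(4) = 9*j^2 + 22*j - 15
(5) = 15*q^5 + 42*q^4 + 22*q^3 - 14*q^2 - 9*q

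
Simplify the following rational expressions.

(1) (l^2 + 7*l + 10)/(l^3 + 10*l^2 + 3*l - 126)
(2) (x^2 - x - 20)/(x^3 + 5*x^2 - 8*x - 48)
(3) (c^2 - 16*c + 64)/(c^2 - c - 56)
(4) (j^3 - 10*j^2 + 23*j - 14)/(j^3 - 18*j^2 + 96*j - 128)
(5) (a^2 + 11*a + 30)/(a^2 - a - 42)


(1) = (l^2 + 7*l + 10)/(l^3 + 10*l^2 + 3*l - 126)
(2) = (x - 5)/(x^2 + x - 12)
(3) = (c - 8)/(c + 7)
(4) = (j^2 - 8*j + 7)/(j^2 - 16*j + 64)
(5) = (a + 5)/(a - 7)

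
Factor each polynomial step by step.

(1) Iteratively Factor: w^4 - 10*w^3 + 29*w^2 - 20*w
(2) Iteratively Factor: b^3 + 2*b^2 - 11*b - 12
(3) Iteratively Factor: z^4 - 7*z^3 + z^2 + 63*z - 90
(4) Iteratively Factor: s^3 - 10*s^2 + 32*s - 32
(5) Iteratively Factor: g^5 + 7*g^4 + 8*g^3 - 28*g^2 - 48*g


(1) = (w - 5)*(w^3 - 5*w^2 + 4*w) = (w - 5)*(w - 4)*(w^2 - w) = w*(w - 5)*(w - 4)*(w - 1)
(2) = (b + 4)*(b^2 - 2*b - 3) = (b + 1)*(b + 4)*(b - 3)
(3) = (z - 2)*(z^3 - 5*z^2 - 9*z + 45) = (z - 5)*(z - 2)*(z^2 - 9) = (z - 5)*(z - 3)*(z - 2)*(z + 3)
(4) = (s - 4)*(s^2 - 6*s + 8) = (s - 4)^2*(s - 2)
(5) = (g + 2)*(g^4 + 5*g^3 - 2*g^2 - 24*g) = (g + 2)*(g + 3)*(g^3 + 2*g^2 - 8*g) = (g + 2)*(g + 3)*(g + 4)*(g^2 - 2*g) = (g - 2)*(g + 2)*(g + 3)*(g + 4)*(g)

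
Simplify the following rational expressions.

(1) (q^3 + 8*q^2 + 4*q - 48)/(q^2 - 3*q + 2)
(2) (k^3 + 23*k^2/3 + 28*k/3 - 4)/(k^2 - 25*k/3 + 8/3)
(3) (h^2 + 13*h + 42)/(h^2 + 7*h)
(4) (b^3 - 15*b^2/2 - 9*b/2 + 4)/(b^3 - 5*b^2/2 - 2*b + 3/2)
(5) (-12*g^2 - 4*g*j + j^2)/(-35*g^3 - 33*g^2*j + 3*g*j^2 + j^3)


(1) = (q^2 + 10*q + 24)/(q - 1)
(2) = (k^2 + 8*k + 12)/(k - 8)
(3) = (h + 6)/h
(4) = (b - 8)/(b - 3)
(5) = (12*g^2 + 4*g*j - j^2)/(35*g^3 + 33*g^2*j - 3*g*j^2 - j^3)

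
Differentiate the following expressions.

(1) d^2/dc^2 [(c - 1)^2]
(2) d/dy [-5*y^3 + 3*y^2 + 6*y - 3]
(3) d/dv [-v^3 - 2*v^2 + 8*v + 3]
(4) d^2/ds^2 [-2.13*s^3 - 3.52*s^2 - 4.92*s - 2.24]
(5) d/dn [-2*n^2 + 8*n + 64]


(1) = 2
(2) = -15*y^2 + 6*y + 6
(3) = -3*v^2 - 4*v + 8
(4) = -12.78*s - 7.04
(5) = 8 - 4*n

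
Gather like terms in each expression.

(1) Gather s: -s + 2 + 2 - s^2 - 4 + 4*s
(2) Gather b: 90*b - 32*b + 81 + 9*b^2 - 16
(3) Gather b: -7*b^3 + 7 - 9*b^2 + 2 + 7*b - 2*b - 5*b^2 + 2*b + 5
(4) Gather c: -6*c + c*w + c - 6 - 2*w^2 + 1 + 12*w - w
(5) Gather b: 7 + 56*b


(1) = -s^2 + 3*s
(2) = 9*b^2 + 58*b + 65
(3) = -7*b^3 - 14*b^2 + 7*b + 14
(4) = c*(w - 5) - 2*w^2 + 11*w - 5
(5) = 56*b + 7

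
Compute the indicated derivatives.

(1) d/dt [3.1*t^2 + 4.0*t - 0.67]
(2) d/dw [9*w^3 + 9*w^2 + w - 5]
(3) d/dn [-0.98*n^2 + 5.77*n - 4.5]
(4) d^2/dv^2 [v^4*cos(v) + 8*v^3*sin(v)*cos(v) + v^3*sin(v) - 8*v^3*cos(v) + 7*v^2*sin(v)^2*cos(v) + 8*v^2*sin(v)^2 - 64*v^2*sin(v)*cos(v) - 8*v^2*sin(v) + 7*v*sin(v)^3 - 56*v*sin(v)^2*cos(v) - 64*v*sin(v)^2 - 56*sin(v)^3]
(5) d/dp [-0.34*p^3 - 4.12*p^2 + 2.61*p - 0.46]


(1) = 6.2*t + 4.0
(2) = 27*w^2 + 18*w + 1
(3) = 5.77 - 1.96*n
(4) = -v^4*cos(v) - 9*v^3*sin(v) - 16*v^3*sin(2*v) + 8*v^3*cos(v) + 56*v^2*sin(v) + 128*v^2*sin(2*v) + 65*v^2*cos(v)/4 + 64*v^2*cos(2*v) + 63*v^2*cos(3*v)/4 - 25*v*sin(v)/4 + 56*v*sin(2*v) + 147*v*sin(3*v)/4 - 66*v*cos(v) - 384*v*cos(2*v) - 126*v*cos(3*v) + 54*sin(v) - 192*sin(2*v) - 210*sin(3*v) + 14*cos(v) - 8*cos(2*v) - 14*cos(3*v) + 8
(5) = -1.02*p^2 - 8.24*p + 2.61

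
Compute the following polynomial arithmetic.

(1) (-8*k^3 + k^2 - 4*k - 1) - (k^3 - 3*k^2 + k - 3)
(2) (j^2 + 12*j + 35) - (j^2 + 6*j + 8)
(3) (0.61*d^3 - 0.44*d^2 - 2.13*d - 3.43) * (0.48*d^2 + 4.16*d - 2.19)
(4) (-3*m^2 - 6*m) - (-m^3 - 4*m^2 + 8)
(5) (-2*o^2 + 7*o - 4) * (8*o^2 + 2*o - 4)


(1) = -9*k^3 + 4*k^2 - 5*k + 2
(2) = 6*j + 27
(3) = 0.2928*d^5 + 2.3264*d^4 - 4.1887*d^3 - 9.5436*d^2 - 9.6041*d + 7.5117
(4) = m^3 + m^2 - 6*m - 8
(5) = -16*o^4 + 52*o^3 - 10*o^2 - 36*o + 16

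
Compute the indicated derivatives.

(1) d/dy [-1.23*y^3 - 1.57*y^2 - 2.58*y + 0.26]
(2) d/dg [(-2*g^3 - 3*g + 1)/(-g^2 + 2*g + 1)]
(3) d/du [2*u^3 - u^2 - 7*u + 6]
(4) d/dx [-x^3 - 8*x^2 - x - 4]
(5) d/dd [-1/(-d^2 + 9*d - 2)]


(1) = -3.69*y^2 - 3.14*y - 2.58
(2) = (2*g^4 - 8*g^3 - 9*g^2 + 2*g - 5)/(g^4 - 4*g^3 + 2*g^2 + 4*g + 1)
(3) = 6*u^2 - 2*u - 7
(4) = -3*x^2 - 16*x - 1
(5) = (9 - 2*d)/(d^2 - 9*d + 2)^2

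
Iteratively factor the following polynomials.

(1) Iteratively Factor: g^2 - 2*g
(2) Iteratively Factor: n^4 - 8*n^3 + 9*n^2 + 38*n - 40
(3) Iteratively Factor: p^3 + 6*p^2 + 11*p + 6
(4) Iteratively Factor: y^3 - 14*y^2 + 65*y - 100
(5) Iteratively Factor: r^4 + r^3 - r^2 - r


(1) = (g)*(g - 2)
(2) = (n + 2)*(n^3 - 10*n^2 + 29*n - 20) = (n - 4)*(n + 2)*(n^2 - 6*n + 5) = (n - 4)*(n - 1)*(n + 2)*(n - 5)
(3) = (p + 3)*(p^2 + 3*p + 2) = (p + 1)*(p + 3)*(p + 2)
(4) = (y - 5)*(y^2 - 9*y + 20) = (y - 5)*(y - 4)*(y - 5)
(5) = (r - 1)*(r^3 + 2*r^2 + r) = (r - 1)*(r + 1)*(r^2 + r) = r*(r - 1)*(r + 1)*(r + 1)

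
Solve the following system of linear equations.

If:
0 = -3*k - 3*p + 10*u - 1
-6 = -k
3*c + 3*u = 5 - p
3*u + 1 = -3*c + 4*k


Then:
c = 67/6
k = 6
p = -18
u = -7/2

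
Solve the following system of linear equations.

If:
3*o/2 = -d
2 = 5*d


Then:
d = 2/5
o = -4/15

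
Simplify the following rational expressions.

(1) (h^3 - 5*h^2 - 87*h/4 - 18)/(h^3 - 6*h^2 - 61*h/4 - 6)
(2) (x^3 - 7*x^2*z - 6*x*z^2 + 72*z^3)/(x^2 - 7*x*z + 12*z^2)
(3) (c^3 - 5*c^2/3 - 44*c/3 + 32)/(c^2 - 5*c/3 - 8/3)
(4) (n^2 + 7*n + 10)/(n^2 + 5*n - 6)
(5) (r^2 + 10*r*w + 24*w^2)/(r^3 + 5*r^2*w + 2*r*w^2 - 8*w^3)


(1) = (2*h + 3)/(2*h + 1)
(2) = (x^2 - 3*x*z - 18*z^2)/(x - 3*z)
(3) = (c^2 + c - 12)/(c + 1)
(4) = (n^2 + 7*n + 10)/(n^2 + 5*n - 6)
(5) = (r + 6*w)/(r^2 + r*w - 2*w^2)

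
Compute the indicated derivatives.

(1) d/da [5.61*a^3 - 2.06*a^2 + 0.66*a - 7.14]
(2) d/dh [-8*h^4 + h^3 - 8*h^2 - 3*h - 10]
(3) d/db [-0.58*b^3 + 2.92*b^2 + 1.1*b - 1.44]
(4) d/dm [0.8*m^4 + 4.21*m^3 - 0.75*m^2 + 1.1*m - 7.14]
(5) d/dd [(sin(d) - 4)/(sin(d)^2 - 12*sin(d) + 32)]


(1) = 16.83*a^2 - 4.12*a + 0.66
(2) = -32*h^3 + 3*h^2 - 16*h - 3
(3) = -1.74*b^2 + 5.84*b + 1.1
(4) = 3.2*m^3 + 12.63*m^2 - 1.5*m + 1.1
(5) = -cos(d)/(sin(d) - 8)^2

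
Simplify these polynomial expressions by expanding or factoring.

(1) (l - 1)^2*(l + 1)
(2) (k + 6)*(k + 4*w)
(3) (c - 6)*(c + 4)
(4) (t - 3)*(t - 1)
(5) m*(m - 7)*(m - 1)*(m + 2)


(1) = l^3 - l^2 - l + 1
(2) = k^2 + 4*k*w + 6*k + 24*w
(3) = c^2 - 2*c - 24
(4) = t^2 - 4*t + 3
(5) = m^4 - 6*m^3 - 9*m^2 + 14*m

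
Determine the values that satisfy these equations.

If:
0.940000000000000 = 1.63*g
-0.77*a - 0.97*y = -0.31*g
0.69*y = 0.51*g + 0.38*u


Then:
a = 0.23217273524022 - 1.25974025974026*y
g = 0.58
u = 1.81578947368421*y - 0.773974814336455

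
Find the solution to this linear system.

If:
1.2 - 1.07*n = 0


Then:
n = 1.12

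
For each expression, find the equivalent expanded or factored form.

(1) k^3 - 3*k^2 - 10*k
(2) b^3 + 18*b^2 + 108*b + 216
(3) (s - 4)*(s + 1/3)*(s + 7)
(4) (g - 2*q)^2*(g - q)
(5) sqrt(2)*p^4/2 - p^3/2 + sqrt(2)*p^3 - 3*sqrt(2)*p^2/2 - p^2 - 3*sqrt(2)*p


(1) = k*(k - 5)*(k + 2)
(2) = (b + 6)^3
(3) = s^3 + 10*s^2/3 - 27*s - 28/3
(4) = g^3 - 5*g^2*q + 8*g*q^2 - 4*q^3
(5) = p*(p - 3*sqrt(2)/2)*(p + sqrt(2))*(sqrt(2)*p/2 + sqrt(2))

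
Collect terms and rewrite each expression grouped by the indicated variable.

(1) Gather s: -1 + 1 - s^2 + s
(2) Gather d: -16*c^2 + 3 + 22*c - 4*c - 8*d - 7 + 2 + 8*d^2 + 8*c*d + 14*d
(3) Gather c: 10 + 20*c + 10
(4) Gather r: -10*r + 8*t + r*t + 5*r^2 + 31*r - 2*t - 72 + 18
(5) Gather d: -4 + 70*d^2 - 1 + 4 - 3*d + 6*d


(1) = -s^2 + s
(2) = -16*c^2 + 18*c + 8*d^2 + d*(8*c + 6) - 2
(3) = 20*c + 20
(4) = 5*r^2 + r*(t + 21) + 6*t - 54
(5) = 70*d^2 + 3*d - 1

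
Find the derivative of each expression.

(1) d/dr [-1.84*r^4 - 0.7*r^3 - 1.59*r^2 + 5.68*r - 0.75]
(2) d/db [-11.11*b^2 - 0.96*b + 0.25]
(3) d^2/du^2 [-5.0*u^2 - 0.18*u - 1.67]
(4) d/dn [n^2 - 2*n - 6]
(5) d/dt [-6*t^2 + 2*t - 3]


(1) = -7.36*r^3 - 2.1*r^2 - 3.18*r + 5.68
(2) = -22.22*b - 0.96
(3) = -10.0000000000000
(4) = 2*n - 2
(5) = 2 - 12*t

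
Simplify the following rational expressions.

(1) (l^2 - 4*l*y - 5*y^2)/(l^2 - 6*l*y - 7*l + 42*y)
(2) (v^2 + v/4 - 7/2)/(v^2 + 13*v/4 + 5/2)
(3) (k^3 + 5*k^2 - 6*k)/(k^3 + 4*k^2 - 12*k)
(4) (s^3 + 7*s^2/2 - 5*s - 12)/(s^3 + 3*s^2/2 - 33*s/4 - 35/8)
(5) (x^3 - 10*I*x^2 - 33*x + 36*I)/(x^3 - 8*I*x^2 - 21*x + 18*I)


(1) = (-l^2 + 4*l*y + 5*y^2)/(-l^2 + 6*l*y + 7*l - 42*y)
(2) = (4*v - 7)/(4*v + 5)
(3) = (k - 1)/(k - 2)
(4) = (8*s^3 + 28*s^2 - 40*s - 96)/(8*s^3 + 12*s^2 - 66*s - 35)
(5) = (x - 4*I)/(x - 2*I)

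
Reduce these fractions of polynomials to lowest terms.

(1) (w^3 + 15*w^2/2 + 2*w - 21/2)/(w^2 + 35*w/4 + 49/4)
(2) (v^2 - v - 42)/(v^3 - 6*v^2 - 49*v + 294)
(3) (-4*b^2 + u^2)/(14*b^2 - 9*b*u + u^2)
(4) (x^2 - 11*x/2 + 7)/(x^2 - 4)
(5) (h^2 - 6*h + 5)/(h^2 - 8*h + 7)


(1) = (4*w^2 + 2*w - 6)/(4*w + 7)
(2) = (v + 6)/(v^2 + v - 42)
(3) = (2*b + u)/(-7*b + u)
(4) = (2*x - 7)/(2*x + 4)
(5) = (h - 5)/(h - 7)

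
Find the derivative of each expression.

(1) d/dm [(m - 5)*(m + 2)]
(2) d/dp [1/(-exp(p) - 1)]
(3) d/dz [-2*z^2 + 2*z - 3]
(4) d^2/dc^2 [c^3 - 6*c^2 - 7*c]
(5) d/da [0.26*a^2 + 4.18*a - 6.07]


(1) = 2*m - 3
(2) = 1/(4*cosh(p/2)^2)
(3) = 2 - 4*z
(4) = 6*c - 12
(5) = 0.52*a + 4.18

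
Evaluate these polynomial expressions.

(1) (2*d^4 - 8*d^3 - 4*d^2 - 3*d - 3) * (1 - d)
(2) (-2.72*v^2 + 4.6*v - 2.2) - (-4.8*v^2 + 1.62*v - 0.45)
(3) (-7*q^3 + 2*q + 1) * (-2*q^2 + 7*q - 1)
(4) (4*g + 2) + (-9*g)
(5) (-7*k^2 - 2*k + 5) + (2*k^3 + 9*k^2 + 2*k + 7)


(1) = -2*d^5 + 10*d^4 - 4*d^3 - d^2 - 3
(2) = 2.08*v^2 + 2.98*v - 1.75
(3) = 14*q^5 - 49*q^4 + 3*q^3 + 12*q^2 + 5*q - 1
(4) = 2 - 5*g
(5) = 2*k^3 + 2*k^2 + 12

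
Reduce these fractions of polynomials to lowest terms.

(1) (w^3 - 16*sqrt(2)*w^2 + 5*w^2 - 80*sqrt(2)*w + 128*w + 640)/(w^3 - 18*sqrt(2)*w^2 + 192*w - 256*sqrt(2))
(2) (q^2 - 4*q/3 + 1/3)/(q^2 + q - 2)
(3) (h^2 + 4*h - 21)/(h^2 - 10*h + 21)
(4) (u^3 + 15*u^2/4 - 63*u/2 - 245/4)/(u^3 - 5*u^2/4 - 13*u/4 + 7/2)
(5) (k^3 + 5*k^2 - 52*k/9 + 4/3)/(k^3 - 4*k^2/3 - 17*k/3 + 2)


(1) = (w + 5)/(w - 2*sqrt(2))
(2) = (3*q - 1)/(3*q + 6)
(3) = (h + 7)/(h - 7)
(4) = (u^2 + 2*u - 35)/(u^2 - 3*u + 2)
(5) = (3*k^2 + 16*k - 12)/(3*k^2 - 3*k - 18)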